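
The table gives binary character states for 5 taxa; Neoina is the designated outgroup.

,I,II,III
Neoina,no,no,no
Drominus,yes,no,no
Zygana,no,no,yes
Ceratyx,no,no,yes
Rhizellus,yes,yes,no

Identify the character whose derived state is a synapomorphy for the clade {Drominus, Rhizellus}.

The outgroup has state 'no' for every character, so 'yes' is the derived state throughout.
I (derived state 'yes') is shared by Drominus and Rhizellus — a synapomorphy uniting that clade.
II (derived state 'yes') is unique to Rhizellus (autapomorphy; uninformative for grouping).
III (derived state 'yes') is shared by Ceratyx and Zygana — a synapomorphy uniting that clade.
Most parsimonious ingroup topology: ((Drominus,Rhizellus),(Zygana,Ceratyx)).
The clade {Drominus, Rhizellus} is supported by I: its derived state 'yes' occurs in exactly those taxa and in no other taxon (including the outgroup).

I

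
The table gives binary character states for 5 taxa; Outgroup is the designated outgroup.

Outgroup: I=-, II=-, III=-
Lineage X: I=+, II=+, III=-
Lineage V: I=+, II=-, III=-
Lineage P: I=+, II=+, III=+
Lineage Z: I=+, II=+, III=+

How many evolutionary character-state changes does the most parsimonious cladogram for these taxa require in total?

3

The outgroup has state '-' for every character, so '+' is the derived state throughout.
I (derived state '+') is shared by all ingroup taxa — unites the whole ingroup.
II (derived state '+') is shared by Lineage P, Lineage X, and Lineage Z — a synapomorphy uniting that clade.
Only Lineage P and Lineage Z show the derived state '+' for III, supporting them as a clade.
Most parsimonious ingroup topology: ((Lineage X,(Lineage P,Lineage Z)),Lineage V).
Changes per character on this tree: I: 1; II: 1; III: 1.
Total = 3.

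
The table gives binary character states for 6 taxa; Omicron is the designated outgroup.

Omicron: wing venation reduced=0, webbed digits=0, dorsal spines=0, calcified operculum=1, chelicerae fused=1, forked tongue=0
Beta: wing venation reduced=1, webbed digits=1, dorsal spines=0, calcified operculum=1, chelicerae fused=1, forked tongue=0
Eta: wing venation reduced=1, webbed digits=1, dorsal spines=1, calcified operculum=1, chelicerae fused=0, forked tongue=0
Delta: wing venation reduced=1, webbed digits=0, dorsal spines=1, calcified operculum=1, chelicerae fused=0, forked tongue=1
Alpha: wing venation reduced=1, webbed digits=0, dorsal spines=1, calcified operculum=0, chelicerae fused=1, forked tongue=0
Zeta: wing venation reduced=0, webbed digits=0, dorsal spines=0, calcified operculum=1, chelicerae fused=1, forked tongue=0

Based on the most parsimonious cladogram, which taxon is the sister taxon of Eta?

Delta

Character polarity is set by the outgroup: the derived state is whichever differs from the outgroup's state, so for calcified operculum, chelicerae fused the derived state is '0', and for the remaining characters it is '1'.
wing venation reduced (derived state '1') is shared by Alpha, Beta, Delta, and Eta — a synapomorphy uniting that clade.
webbed digits (state '1') occurs in Beta and Eta but conflicts with the nesting implied by the other characters — most parsimoniously interpreted as homoplasy.
Only Alpha, Delta, and Eta show the derived state '1' for dorsal spines, supporting them as a clade.
calcified operculum (derived state '0') is unique to Alpha (autapomorphy; uninformative for grouping).
chelicerae fused (derived state '0') is shared by Delta and Eta — a synapomorphy uniting that clade.
forked tongue (derived state '1') is unique to Delta (autapomorphy; uninformative for grouping).
Most parsimonious ingroup topology: ((Beta,((Eta,Delta),Alpha)),Zeta).
Eta and Delta form a cherry on this tree, so they are sister taxa.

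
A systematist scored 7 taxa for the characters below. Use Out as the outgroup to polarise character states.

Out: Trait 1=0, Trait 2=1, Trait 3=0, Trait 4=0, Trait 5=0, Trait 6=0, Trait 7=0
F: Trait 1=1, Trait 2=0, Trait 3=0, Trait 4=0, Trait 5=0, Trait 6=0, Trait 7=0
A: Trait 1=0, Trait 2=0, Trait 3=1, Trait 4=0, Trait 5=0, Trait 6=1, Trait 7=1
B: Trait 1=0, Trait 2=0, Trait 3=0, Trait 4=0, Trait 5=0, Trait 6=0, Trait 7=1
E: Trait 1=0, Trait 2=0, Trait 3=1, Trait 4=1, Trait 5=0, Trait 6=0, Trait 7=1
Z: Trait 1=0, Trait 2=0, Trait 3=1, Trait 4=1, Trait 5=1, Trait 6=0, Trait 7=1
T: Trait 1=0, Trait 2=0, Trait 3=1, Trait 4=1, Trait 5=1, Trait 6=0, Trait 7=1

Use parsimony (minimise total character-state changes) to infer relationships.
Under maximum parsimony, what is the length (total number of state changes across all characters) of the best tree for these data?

Character polarity is set by the outgroup: the derived state is whichever differs from the outgroup's state, so for Trait 2 the derived state is '0', and for the remaining characters it is '1'.
Trait 1: derived state '1' in F only — an autapomorphy, so it tells us nothing about relationships among taxa.
Trait 2 (derived state '0') is shared by all ingroup taxa — unites the whole ingroup.
Only A, E, T, and Z show the derived state '1' for Trait 3, supporting them as a clade.
Trait 4: derived state '1' in E, T, and Z only — synapomorphy for {E, T, Z}.
Only T and Z show the derived state '1' for Trait 5, supporting them as a clade.
Trait 6: derived state '1' in A only — an autapomorphy, so it tells us nothing about relationships among taxa.
Trait 7: derived state '1' in A, B, E, T, and Z only — synapomorphy for {A, B, E, T, Z}.
Most parsimonious ingroup topology: (F,((A,(E,(Z,T))),B)).
Changes per character on this tree: Trait 1: 1; Trait 2: 1; Trait 3: 1; Trait 4: 1; Trait 5: 1; Trait 6: 1; Trait 7: 1.
Total = 7.

7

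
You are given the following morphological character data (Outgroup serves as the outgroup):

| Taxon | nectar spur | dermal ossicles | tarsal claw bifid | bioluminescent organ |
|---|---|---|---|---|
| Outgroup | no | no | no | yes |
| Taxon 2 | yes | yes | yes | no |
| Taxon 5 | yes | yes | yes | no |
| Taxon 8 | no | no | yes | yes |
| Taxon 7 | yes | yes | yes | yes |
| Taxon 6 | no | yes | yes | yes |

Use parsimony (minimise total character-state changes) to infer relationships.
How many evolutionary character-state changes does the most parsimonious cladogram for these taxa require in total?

4

Character polarity is set by the outgroup: the derived state is whichever differs from the outgroup's state, so for bioluminescent organ the derived state is 'no', and for the remaining characters it is 'yes'.
nectar spur (derived state 'yes') is shared by Taxon 2, Taxon 5, and Taxon 7 — a synapomorphy uniting that clade.
dermal ossicles (derived state 'yes') is shared by Taxon 2, Taxon 5, Taxon 6, and Taxon 7 — a synapomorphy uniting that clade.
All ingroup taxa share the derived state 'yes' for tarsal claw bifid; it defines the ingroup but does not resolve relationships within it.
bioluminescent organ: derived state 'no' in Taxon 2 and Taxon 5 only — synapomorphy for {Taxon 2, Taxon 5}.
Most parsimonious ingroup topology: ((((Taxon 2,Taxon 5),Taxon 7),Taxon 6),Taxon 8).
Changes per character on this tree: nectar spur: 1; dermal ossicles: 1; tarsal claw bifid: 1; bioluminescent organ: 1.
Total = 4.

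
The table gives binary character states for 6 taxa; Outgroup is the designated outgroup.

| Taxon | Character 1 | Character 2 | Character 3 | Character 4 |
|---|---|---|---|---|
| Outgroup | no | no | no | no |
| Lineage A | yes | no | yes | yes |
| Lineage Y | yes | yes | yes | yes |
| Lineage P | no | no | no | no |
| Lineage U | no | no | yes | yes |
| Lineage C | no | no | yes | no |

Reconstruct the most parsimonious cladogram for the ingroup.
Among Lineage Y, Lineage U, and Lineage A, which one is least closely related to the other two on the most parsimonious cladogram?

The outgroup has state 'no' for every character, so 'yes' is the derived state throughout.
Only Lineage A and Lineage Y show the derived state 'yes' for Character 1, supporting them as a clade.
Character 2 (derived state 'yes') is unique to Lineage Y (autapomorphy; uninformative for grouping).
Character 3: derived state 'yes' in Lineage A, Lineage C, Lineage U, and Lineage Y only — synapomorphy for {Lineage A, Lineage C, Lineage U, Lineage Y}.
Character 4 (derived state 'yes') is shared by Lineage A, Lineage U, and Lineage Y — a synapomorphy uniting that clade.
Most parsimonious ingroup topology: ((((Lineage A,Lineage Y),Lineage U),Lineage C),Lineage P).
Lineage A and Lineage Y share a more recent common ancestor with each other than either does with Lineage U, so Lineage U is the least closely related of the three.

Lineage U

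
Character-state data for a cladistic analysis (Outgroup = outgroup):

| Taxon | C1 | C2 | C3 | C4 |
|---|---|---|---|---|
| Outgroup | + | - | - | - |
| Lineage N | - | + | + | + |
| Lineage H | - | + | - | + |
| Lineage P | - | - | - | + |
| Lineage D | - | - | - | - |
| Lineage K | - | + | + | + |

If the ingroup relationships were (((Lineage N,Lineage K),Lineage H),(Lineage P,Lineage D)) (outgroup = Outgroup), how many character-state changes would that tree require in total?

5

Map each character onto (((Lineage N,Lineage K),Lineage H),(Lineage P,Lineage D)) (rooted by Outgroup) and count the minimum state changes it requires (Fitch parsimony):
C1: 1; C2: 1; C3: 1; C4: 2.
Total tree length = 5.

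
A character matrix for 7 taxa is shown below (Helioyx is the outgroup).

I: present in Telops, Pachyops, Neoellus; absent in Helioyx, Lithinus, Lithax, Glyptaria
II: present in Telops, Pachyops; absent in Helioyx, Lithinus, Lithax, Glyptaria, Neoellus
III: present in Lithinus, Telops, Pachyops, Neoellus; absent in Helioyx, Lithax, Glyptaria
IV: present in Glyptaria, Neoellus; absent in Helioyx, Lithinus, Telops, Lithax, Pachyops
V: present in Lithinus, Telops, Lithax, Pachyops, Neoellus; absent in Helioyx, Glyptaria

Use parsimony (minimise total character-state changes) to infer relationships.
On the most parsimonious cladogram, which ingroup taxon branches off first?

Glyptaria

The outgroup has state 'absent' for every character, so 'present' is the derived state throughout.
I (derived state 'present') is shared by Neoellus, Pachyops, and Telops — a synapomorphy uniting that clade.
II: derived state 'present' in Pachyops and Telops only — synapomorphy for {Pachyops, Telops}.
Only Lithinus, Neoellus, Pachyops, and Telops show the derived state 'present' for III, supporting them as a clade.
IV (state 'present') occurs in Glyptaria and Neoellus but conflicts with the nesting implied by the other characters — most parsimoniously interpreted as homoplasy.
V (derived state 'present') is shared by Lithax, Lithinus, Neoellus, Pachyops, and Telops — a synapomorphy uniting that clade.
Most parsimonious ingroup topology: (((Lithinus,((Telops,Pachyops),Neoellus)),Lithax),Glyptaria).
Glyptaria is sister to the clade containing all other ingroup taxa, so it is the earliest-diverging (most basal) ingroup lineage.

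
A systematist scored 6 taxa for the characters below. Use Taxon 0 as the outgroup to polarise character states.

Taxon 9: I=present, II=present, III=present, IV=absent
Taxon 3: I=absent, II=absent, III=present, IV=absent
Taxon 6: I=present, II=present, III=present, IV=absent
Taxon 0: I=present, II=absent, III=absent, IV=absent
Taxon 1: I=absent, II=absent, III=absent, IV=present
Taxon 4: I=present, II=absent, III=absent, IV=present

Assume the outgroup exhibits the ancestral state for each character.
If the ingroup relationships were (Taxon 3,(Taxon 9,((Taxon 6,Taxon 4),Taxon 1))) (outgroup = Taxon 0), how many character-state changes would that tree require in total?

Map each character onto (Taxon 3,(Taxon 9,((Taxon 6,Taxon 4),Taxon 1))) (rooted by Taxon 0) and count the minimum state changes it requires (Fitch parsimony):
I: 2; II: 2; III: 3; IV: 2.
Total tree length = 9.

9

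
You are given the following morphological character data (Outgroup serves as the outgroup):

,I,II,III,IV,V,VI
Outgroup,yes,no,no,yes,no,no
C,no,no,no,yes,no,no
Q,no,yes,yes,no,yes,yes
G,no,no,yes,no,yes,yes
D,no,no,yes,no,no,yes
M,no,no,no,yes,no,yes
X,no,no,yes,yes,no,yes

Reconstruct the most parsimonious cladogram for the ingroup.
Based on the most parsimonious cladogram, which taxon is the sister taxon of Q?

Character polarity is set by the outgroup: the derived state is whichever differs from the outgroup's state, so for I, IV the derived state is 'no', and for the remaining characters it is 'yes'.
I (derived state 'no') is shared by all ingroup taxa — unites the whole ingroup.
II (derived state 'yes') is unique to Q (autapomorphy; uninformative for grouping).
Only D, G, Q, and X show the derived state 'yes' for III, supporting them as a clade.
IV (derived state 'no') is shared by D, G, and Q — a synapomorphy uniting that clade.
Only G and Q show the derived state 'yes' for V, supporting them as a clade.
VI (derived state 'yes') is shared by D, G, M, Q, and X — a synapomorphy uniting that clade.
Most parsimonious ingroup topology: (C,((((Q,G),D),X),M)).
Q and G form a cherry on this tree, so they are sister taxa.

G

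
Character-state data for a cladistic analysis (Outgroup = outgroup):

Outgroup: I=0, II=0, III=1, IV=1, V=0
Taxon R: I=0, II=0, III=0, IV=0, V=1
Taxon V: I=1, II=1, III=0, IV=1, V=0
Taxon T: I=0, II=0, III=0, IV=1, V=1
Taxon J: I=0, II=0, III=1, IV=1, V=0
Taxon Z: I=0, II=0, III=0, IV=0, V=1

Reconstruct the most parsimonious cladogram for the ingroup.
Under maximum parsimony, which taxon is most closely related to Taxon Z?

Character polarity is set by the outgroup: the derived state is whichever differs from the outgroup's state, so for III, IV the derived state is '0', and for the remaining characters it is '1'.
I (derived state '1') is unique to Taxon V (autapomorphy; uninformative for grouping).
II: derived state '1' in Taxon V only — an autapomorphy, so it tells us nothing about relationships among taxa.
III (derived state '0') is shared by Taxon R, Taxon T, Taxon V, and Taxon Z — a synapomorphy uniting that clade.
IV (derived state '0') is shared by Taxon R and Taxon Z — a synapomorphy uniting that clade.
Only Taxon R, Taxon T, and Taxon Z show the derived state '1' for V, supporting them as a clade.
Most parsimonious ingroup topology: ((((Taxon R,Taxon Z),Taxon T),Taxon V),Taxon J).
Taxon Z and Taxon R form a cherry on this tree, so they are sister taxa.

Taxon R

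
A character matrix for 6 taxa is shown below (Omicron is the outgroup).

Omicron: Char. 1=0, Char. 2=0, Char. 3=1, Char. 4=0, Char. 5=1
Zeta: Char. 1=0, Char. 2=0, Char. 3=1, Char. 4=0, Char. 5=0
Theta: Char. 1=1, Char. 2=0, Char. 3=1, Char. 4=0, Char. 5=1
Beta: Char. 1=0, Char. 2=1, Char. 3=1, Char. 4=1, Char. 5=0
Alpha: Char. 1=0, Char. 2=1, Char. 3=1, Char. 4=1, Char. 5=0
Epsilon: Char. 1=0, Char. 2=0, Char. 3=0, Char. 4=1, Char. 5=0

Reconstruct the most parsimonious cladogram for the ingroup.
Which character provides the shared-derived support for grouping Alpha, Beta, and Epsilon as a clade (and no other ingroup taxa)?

Char. 4

Character polarity is set by the outgroup: the derived state is whichever differs from the outgroup's state, so for Char. 3, Char. 5 the derived state is '0', and for the remaining characters it is '1'.
Char. 1: derived state '1' in Theta only — an autapomorphy, so it tells us nothing about relationships among taxa.
Only Alpha and Beta show the derived state '1' for Char. 2, supporting them as a clade.
Char. 3 (derived state '0') is unique to Epsilon (autapomorphy; uninformative for grouping).
Only Alpha, Beta, and Epsilon show the derived state '1' for Char. 4, supporting them as a clade.
Char. 5 (derived state '0') is shared by Alpha, Beta, Epsilon, and Zeta — a synapomorphy uniting that clade.
Most parsimonious ingroup topology: ((Zeta,((Beta,Alpha),Epsilon)),Theta).
The clade {Alpha, Beta, Epsilon} is supported by Char. 4: its derived state '1' occurs in exactly those taxa and in no other taxon (including the outgroup).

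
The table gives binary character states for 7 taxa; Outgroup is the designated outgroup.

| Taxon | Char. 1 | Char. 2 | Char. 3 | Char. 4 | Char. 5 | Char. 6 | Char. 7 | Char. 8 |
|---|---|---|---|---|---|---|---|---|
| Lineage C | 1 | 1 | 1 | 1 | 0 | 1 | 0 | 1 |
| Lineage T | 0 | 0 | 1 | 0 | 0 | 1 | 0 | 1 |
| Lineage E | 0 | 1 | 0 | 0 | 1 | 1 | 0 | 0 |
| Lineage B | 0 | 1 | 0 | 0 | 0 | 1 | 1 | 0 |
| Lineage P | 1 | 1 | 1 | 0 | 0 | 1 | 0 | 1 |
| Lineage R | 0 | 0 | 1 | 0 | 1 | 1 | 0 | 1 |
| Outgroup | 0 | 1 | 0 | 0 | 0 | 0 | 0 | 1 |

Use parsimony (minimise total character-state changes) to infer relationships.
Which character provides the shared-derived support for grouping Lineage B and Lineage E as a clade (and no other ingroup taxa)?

Character polarity is set by the outgroup: the derived state is whichever differs from the outgroup's state, so for Char. 2, Char. 8 the derived state is '0', and for the remaining characters it is '1'.
Only Lineage C and Lineage P show the derived state '1' for Char. 1, supporting them as a clade.
Only Lineage R and Lineage T show the derived state '0' for Char. 2, supporting them as a clade.
Char. 3 (derived state '1') is shared by Lineage C, Lineage P, Lineage R, and Lineage T — a synapomorphy uniting that clade.
Char. 4 (derived state '1') is unique to Lineage C (autapomorphy; uninformative for grouping).
Char. 5 groups Lineage E and Lineage R, which is incompatible with the clades supported by the remaining characters; treating it as convergent (homoplasy) costs fewer steps than any alternative tree.
All ingroup taxa share the derived state '1' for Char. 6; it defines the ingroup but does not resolve relationships within it.
Char. 7 (derived state '1') is unique to Lineage B (autapomorphy; uninformative for grouping).
Char. 8 (derived state '0') is shared by Lineage B and Lineage E — a synapomorphy uniting that clade.
Most parsimonious ingroup topology: ((Lineage E,Lineage B),((Lineage T,Lineage R),(Lineage C,Lineage P))).
The clade {Lineage B, Lineage E} is supported by Char. 8: its derived state '0' occurs in exactly those taxa and in no other taxon (including the outgroup).

Char. 8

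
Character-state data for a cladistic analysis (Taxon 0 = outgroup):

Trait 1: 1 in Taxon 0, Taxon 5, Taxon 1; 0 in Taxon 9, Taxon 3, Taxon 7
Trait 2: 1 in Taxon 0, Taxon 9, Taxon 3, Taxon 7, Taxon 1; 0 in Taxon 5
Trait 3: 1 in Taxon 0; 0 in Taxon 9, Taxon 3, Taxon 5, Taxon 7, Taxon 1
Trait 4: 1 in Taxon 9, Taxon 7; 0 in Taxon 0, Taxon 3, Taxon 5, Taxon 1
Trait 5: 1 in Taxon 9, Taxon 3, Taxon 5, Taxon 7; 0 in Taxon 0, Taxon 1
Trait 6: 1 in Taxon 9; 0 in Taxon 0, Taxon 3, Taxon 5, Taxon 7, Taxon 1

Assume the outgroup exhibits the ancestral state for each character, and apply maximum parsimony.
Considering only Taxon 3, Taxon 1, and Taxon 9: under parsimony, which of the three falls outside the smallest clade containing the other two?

Character polarity is set by the outgroup: the derived state is whichever differs from the outgroup's state, so for Trait 1, Trait 2, Trait 3 the derived state is '0', and for the remaining characters it is '1'.
Trait 1 (derived state '0') is shared by Taxon 3, Taxon 7, and Taxon 9 — a synapomorphy uniting that clade.
Trait 2: derived state '0' in Taxon 5 only — an autapomorphy, so it tells us nothing about relationships among taxa.
All ingroup taxa share the derived state '0' for Trait 3; it defines the ingroup but does not resolve relationships within it.
Trait 4: derived state '1' in Taxon 7 and Taxon 9 only — synapomorphy for {Taxon 7, Taxon 9}.
Trait 5 (derived state '1') is shared by Taxon 3, Taxon 5, Taxon 7, and Taxon 9 — a synapomorphy uniting that clade.
Trait 6 (derived state '1') is unique to Taxon 9 (autapomorphy; uninformative for grouping).
Most parsimonious ingroup topology: ((((Taxon 9,Taxon 7),Taxon 3),Taxon 5),Taxon 1).
Taxon 9 and Taxon 3 share a more recent common ancestor with each other than either does with Taxon 1, so Taxon 1 is the least closely related of the three.

Taxon 1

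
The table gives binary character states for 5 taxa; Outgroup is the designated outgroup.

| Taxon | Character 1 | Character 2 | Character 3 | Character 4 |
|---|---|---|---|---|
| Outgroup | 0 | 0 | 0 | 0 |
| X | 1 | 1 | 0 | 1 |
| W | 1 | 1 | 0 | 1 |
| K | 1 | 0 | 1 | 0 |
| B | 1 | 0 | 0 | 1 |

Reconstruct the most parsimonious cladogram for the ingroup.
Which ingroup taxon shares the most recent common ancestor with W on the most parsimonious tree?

The outgroup has state '0' for every character, so '1' is the derived state throughout.
Character 1 (derived state '1') is shared by all ingroup taxa — unites the whole ingroup.
Only W and X show the derived state '1' for Character 2, supporting them as a clade.
Character 3: derived state '1' in K only — an autapomorphy, so it tells us nothing about relationships among taxa.
Only B, W, and X show the derived state '1' for Character 4, supporting them as a clade.
Most parsimonious ingroup topology: (((X,W),B),K).
W and X form a cherry on this tree, so they are sister taxa.

X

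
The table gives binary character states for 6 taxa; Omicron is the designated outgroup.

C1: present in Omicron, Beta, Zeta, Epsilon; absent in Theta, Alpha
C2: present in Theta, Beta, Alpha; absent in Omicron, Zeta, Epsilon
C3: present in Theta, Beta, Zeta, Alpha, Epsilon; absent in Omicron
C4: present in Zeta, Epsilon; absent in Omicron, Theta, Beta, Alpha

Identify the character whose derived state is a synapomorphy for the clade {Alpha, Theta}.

Character polarity is set by the outgroup: the derived state is whichever differs from the outgroup's state, so for C1 the derived state is 'absent', and for the remaining characters it is 'present'.
C1 (derived state 'absent') is shared by Alpha and Theta — a synapomorphy uniting that clade.
Only Alpha, Beta, and Theta show the derived state 'present' for C2, supporting them as a clade.
All ingroup taxa share the derived state 'present' for C3; it defines the ingroup but does not resolve relationships within it.
C4: derived state 'present' in Epsilon and Zeta only — synapomorphy for {Epsilon, Zeta}.
Most parsimonious ingroup topology: (((Theta,Alpha),Beta),(Zeta,Epsilon)).
The clade {Alpha, Theta} is supported by C1: its derived state 'absent' occurs in exactly those taxa and in no other taxon (including the outgroup).

C1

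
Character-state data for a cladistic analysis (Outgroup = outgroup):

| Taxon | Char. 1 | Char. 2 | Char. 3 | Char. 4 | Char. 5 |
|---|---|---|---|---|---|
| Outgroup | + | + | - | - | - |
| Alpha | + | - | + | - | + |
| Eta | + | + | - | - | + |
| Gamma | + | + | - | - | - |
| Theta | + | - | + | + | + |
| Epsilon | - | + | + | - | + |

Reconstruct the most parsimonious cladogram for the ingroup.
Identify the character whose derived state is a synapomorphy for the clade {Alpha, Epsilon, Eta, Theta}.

Char. 5

Character polarity is set by the outgroup: the derived state is whichever differs from the outgroup's state, so for Char. 1, Char. 2 the derived state is '-', and for the remaining characters it is '+'.
Char. 1: derived state '-' in Epsilon only — an autapomorphy, so it tells us nothing about relationships among taxa.
Char. 2 (derived state '-') is shared by Alpha and Theta — a synapomorphy uniting that clade.
Only Alpha, Epsilon, and Theta show the derived state '+' for Char. 3, supporting them as a clade.
Char. 4: derived state '+' in Theta only — an autapomorphy, so it tells us nothing about relationships among taxa.
Char. 5: derived state '+' in Alpha, Epsilon, Eta, and Theta only — synapomorphy for {Alpha, Epsilon, Eta, Theta}.
Most parsimonious ingroup topology: ((((Alpha,Theta),Epsilon),Eta),Gamma).
The clade {Alpha, Epsilon, Eta, Theta} is supported by Char. 5: its derived state '+' occurs in exactly those taxa and in no other taxon (including the outgroup).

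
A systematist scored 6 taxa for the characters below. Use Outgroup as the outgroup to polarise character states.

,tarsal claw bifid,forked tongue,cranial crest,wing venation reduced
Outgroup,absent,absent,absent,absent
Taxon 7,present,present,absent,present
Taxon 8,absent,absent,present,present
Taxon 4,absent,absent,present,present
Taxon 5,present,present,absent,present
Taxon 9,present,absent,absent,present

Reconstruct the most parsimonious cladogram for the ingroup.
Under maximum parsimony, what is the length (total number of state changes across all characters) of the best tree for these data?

4

The outgroup has state 'absent' for every character, so 'present' is the derived state throughout.
Only Taxon 5, Taxon 7, and Taxon 9 show the derived state 'present' for tarsal claw bifid, supporting them as a clade.
forked tongue (derived state 'present') is shared by Taxon 5 and Taxon 7 — a synapomorphy uniting that clade.
cranial crest (derived state 'present') is shared by Taxon 4 and Taxon 8 — a synapomorphy uniting that clade.
All ingroup taxa share the derived state 'present' for wing venation reduced; it defines the ingroup but does not resolve relationships within it.
Most parsimonious ingroup topology: (((Taxon 7,Taxon 5),Taxon 9),(Taxon 8,Taxon 4)).
Changes per character on this tree: tarsal claw bifid: 1; forked tongue: 1; cranial crest: 1; wing venation reduced: 1.
Total = 4.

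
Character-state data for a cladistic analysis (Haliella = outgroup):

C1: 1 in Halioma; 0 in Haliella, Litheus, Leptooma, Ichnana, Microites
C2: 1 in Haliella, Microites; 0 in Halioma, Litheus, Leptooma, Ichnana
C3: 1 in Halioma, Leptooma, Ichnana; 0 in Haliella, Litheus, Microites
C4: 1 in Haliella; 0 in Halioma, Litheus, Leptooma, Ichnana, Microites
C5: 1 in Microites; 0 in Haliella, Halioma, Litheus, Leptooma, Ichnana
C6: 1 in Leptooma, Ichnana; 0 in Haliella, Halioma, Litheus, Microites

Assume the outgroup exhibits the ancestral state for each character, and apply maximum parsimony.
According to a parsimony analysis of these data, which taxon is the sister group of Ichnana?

Leptooma

Character polarity is set by the outgroup: the derived state is whichever differs from the outgroup's state, so for C2, C4 the derived state is '0', and for the remaining characters it is '1'.
C1 (derived state '1') is unique to Halioma (autapomorphy; uninformative for grouping).
C2: derived state '0' in Halioma, Ichnana, Leptooma, and Litheus only — synapomorphy for {Halioma, Ichnana, Leptooma, Litheus}.
Only Halioma, Ichnana, and Leptooma show the derived state '1' for C3, supporting them as a clade.
C4 (derived state '0') is shared by all ingroup taxa — unites the whole ingroup.
C5: derived state '1' in Microites only — an autapomorphy, so it tells us nothing about relationships among taxa.
Only Ichnana and Leptooma show the derived state '1' for C6, supporting them as a clade.
Most parsimonious ingroup topology: (((Halioma,(Leptooma,Ichnana)),Litheus),Microites).
Ichnana and Leptooma form a cherry on this tree, so they are sister taxa.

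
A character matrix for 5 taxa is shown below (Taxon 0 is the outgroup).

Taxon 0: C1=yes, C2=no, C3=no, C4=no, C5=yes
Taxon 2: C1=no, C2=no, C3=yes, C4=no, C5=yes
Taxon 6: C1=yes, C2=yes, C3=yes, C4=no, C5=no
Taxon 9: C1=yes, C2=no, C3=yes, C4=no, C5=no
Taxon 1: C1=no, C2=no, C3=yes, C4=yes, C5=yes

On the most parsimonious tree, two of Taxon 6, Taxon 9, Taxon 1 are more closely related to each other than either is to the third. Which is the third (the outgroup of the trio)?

Taxon 1

Character polarity is set by the outgroup: the derived state is whichever differs from the outgroup's state, so for C1, C5 the derived state is 'no', and for the remaining characters it is 'yes'.
C1 (derived state 'no') is shared by Taxon 1 and Taxon 2 — a synapomorphy uniting that clade.
C2 (derived state 'yes') is unique to Taxon 6 (autapomorphy; uninformative for grouping).
All ingroup taxa share the derived state 'yes' for C3; it defines the ingroup but does not resolve relationships within it.
C4: derived state 'yes' in Taxon 1 only — an autapomorphy, so it tells us nothing about relationships among taxa.
C5: derived state 'no' in Taxon 6 and Taxon 9 only — synapomorphy for {Taxon 6, Taxon 9}.
Most parsimonious ingroup topology: ((Taxon 2,Taxon 1),(Taxon 6,Taxon 9)).
Taxon 6 and Taxon 9 share a more recent common ancestor with each other than either does with Taxon 1, so Taxon 1 is the least closely related of the three.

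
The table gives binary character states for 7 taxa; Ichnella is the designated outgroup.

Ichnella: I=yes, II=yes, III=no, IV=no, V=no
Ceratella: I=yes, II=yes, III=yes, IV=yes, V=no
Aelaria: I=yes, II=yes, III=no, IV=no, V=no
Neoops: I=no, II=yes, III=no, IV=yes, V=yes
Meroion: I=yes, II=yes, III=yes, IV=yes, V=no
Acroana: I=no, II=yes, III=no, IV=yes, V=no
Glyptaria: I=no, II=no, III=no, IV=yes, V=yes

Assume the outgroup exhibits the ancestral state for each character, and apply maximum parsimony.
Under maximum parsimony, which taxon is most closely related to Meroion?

Character polarity is set by the outgroup: the derived state is whichever differs from the outgroup's state, so for I, II the derived state is 'no', and for the remaining characters it is 'yes'.
I (derived state 'no') is shared by Acroana, Glyptaria, and Neoops — a synapomorphy uniting that clade.
II (derived state 'no') is unique to Glyptaria (autapomorphy; uninformative for grouping).
Only Ceratella and Meroion show the derived state 'yes' for III, supporting them as a clade.
IV: derived state 'yes' in Acroana, Ceratella, Glyptaria, Meroion, and Neoops only — synapomorphy for {Acroana, Ceratella, Glyptaria, Meroion, Neoops}.
V: derived state 'yes' in Glyptaria and Neoops only — synapomorphy for {Glyptaria, Neoops}.
Most parsimonious ingroup topology: (((Ceratella,Meroion),((Neoops,Glyptaria),Acroana)),Aelaria).
Meroion and Ceratella form a cherry on this tree, so they are sister taxa.

Ceratella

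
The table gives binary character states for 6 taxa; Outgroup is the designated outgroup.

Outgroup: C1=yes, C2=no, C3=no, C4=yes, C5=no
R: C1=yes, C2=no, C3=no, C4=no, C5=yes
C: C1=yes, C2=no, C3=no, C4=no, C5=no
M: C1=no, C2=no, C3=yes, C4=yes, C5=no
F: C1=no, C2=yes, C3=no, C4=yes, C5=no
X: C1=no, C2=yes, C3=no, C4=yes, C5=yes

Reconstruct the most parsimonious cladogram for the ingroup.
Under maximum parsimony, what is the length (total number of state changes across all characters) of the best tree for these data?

6

Character polarity is set by the outgroup: the derived state is whichever differs from the outgroup's state, so for C1, C4 the derived state is 'no', and for the remaining characters it is 'yes'.
C1: derived state 'no' in F, M, and X only — synapomorphy for {F, M, X}.
C2 (derived state 'yes') is shared by F and X — a synapomorphy uniting that clade.
C3 (derived state 'yes') is unique to M (autapomorphy; uninformative for grouping).
Only C and R show the derived state 'no' for C4, supporting them as a clade.
C5 groups R and X, which is incompatible with the clades supported by the remaining characters; treating it as convergent (homoplasy) costs fewer steps than any alternative tree.
Most parsimonious ingroup topology: ((R,C),(M,(F,X))).
Changes per character on this tree: C1: 1; C2: 1; C3: 1; C4: 1; C5: 2.
Total = 6.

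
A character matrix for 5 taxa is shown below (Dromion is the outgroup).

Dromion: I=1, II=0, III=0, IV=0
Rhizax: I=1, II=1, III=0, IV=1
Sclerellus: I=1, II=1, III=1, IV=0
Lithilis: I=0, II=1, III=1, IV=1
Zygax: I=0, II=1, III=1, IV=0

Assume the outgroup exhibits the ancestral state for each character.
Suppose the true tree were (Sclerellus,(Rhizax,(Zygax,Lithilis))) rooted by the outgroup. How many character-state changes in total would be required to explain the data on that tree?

Map each character onto (Sclerellus,(Rhizax,(Zygax,Lithilis))) (rooted by Dromion) and count the minimum state changes it requires (Fitch parsimony):
I: 1; II: 1; III: 2; IV: 2.
Total tree length = 6.

6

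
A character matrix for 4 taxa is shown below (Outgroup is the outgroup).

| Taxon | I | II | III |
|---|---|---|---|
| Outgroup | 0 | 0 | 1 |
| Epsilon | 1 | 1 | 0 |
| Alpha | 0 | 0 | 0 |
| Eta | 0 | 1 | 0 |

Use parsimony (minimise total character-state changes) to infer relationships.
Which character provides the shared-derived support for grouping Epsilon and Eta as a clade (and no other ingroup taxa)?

Character polarity is set by the outgroup: the derived state is whichever differs from the outgroup's state, so for III the derived state is '0', and for the remaining characters it is '1'.
I (derived state '1') is unique to Epsilon (autapomorphy; uninformative for grouping).
Only Epsilon and Eta show the derived state '1' for II, supporting them as a clade.
All ingroup taxa share the derived state '0' for III; it defines the ingroup but does not resolve relationships within it.
Most parsimonious ingroup topology: ((Epsilon,Eta),Alpha).
The clade {Epsilon, Eta} is supported by II: its derived state '1' occurs in exactly those taxa and in no other taxon (including the outgroup).

II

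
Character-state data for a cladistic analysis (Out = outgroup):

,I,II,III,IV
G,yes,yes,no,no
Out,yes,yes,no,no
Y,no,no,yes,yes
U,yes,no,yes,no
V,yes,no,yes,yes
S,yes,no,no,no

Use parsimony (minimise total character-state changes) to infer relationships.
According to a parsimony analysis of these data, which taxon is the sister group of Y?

Character polarity is set by the outgroup: the derived state is whichever differs from the outgroup's state, so for I, II the derived state is 'no', and for the remaining characters it is 'yes'.
I (derived state 'no') is unique to Y (autapomorphy; uninformative for grouping).
Only S, U, V, and Y show the derived state 'no' for II, supporting them as a clade.
III (derived state 'yes') is shared by U, V, and Y — a synapomorphy uniting that clade.
Only V and Y show the derived state 'yes' for IV, supporting them as a clade.
Most parsimonious ingroup topology: ((((Y,V),U),S),G).
Y and V form a cherry on this tree, so they are sister taxa.

V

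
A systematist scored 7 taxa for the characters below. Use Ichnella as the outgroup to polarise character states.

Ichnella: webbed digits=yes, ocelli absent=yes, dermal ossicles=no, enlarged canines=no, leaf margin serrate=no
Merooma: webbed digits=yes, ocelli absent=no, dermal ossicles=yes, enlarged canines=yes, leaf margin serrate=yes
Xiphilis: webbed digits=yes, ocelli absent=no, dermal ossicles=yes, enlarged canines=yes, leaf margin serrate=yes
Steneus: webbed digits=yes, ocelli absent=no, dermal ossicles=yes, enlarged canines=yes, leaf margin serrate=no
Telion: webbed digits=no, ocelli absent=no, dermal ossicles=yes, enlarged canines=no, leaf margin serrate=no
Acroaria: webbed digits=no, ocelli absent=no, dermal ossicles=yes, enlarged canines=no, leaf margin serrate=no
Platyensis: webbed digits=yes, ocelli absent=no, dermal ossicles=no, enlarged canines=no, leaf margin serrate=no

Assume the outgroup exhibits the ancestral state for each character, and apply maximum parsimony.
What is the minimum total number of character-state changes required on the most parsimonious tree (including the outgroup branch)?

Character polarity is set by the outgroup: the derived state is whichever differs from the outgroup's state, so for webbed digits, ocelli absent the derived state is 'no', and for the remaining characters it is 'yes'.
Only Acroaria and Telion show the derived state 'no' for webbed digits, supporting them as a clade.
All ingroup taxa share the derived state 'no' for ocelli absent; it defines the ingroup but does not resolve relationships within it.
dermal ossicles: derived state 'yes' in Acroaria, Merooma, Steneus, Telion, and Xiphilis only — synapomorphy for {Acroaria, Merooma, Steneus, Telion, Xiphilis}.
enlarged canines: derived state 'yes' in Merooma, Steneus, and Xiphilis only — synapomorphy for {Merooma, Steneus, Xiphilis}.
leaf margin serrate: derived state 'yes' in Merooma and Xiphilis only — synapomorphy for {Merooma, Xiphilis}.
Most parsimonious ingroup topology: ((((Merooma,Xiphilis),Steneus),(Telion,Acroaria)),Platyensis).
Changes per character on this tree: webbed digits: 1; ocelli absent: 1; dermal ossicles: 1; enlarged canines: 1; leaf margin serrate: 1.
Total = 5.

5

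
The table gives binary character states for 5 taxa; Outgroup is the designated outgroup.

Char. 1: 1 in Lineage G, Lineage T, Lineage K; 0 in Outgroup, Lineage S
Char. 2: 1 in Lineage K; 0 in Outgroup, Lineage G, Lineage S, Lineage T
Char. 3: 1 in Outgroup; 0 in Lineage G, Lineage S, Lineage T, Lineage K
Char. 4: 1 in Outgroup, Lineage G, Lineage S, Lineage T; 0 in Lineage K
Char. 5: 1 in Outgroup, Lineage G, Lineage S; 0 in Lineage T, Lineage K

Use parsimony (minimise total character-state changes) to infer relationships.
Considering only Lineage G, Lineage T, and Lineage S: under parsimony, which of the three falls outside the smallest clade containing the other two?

Lineage S

Character polarity is set by the outgroup: the derived state is whichever differs from the outgroup's state, so for Char. 3, Char. 4, Char. 5 the derived state is '0', and for the remaining characters it is '1'.
Char. 1: derived state '1' in Lineage G, Lineage K, and Lineage T only — synapomorphy for {Lineage G, Lineage K, Lineage T}.
Char. 2: derived state '1' in Lineage K only — an autapomorphy, so it tells us nothing about relationships among taxa.
All ingroup taxa share the derived state '0' for Char. 3; it defines the ingroup but does not resolve relationships within it.
Char. 4: derived state '0' in Lineage K only — an autapomorphy, so it tells us nothing about relationships among taxa.
Only Lineage K and Lineage T show the derived state '0' for Char. 5, supporting them as a clade.
Most parsimonious ingroup topology: ((Lineage G,(Lineage T,Lineage K)),Lineage S).
Lineage T and Lineage G share a more recent common ancestor with each other than either does with Lineage S, so Lineage S is the least closely related of the three.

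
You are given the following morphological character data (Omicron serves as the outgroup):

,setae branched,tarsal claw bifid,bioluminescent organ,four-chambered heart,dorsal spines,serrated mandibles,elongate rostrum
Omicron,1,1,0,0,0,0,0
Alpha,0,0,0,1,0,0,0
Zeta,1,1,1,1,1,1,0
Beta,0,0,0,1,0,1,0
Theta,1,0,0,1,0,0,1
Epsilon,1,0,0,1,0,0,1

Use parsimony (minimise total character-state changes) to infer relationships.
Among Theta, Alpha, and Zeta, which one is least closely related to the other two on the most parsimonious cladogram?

Character polarity is set by the outgroup: the derived state is whichever differs from the outgroup's state, so for setae branched, tarsal claw bifid the derived state is '0', and for the remaining characters it is '1'.
Only Alpha and Beta show the derived state '0' for setae branched, supporting them as a clade.
tarsal claw bifid (derived state '0') is shared by Alpha, Beta, Epsilon, and Theta — a synapomorphy uniting that clade.
bioluminescent organ (derived state '1') is unique to Zeta (autapomorphy; uninformative for grouping).
All ingroup taxa share the derived state '1' for four-chambered heart; it defines the ingroup but does not resolve relationships within it.
dorsal spines: derived state '1' in Zeta only — an autapomorphy, so it tells us nothing about relationships among taxa.
serrated mandibles groups Beta and Zeta, which is incompatible with the clades supported by the remaining characters; treating it as convergent (homoplasy) costs fewer steps than any alternative tree.
Only Epsilon and Theta show the derived state '1' for elongate rostrum, supporting them as a clade.
Most parsimonious ingroup topology: (((Alpha,Beta),(Theta,Epsilon)),Zeta).
Alpha and Theta share a more recent common ancestor with each other than either does with Zeta, so Zeta is the least closely related of the three.

Zeta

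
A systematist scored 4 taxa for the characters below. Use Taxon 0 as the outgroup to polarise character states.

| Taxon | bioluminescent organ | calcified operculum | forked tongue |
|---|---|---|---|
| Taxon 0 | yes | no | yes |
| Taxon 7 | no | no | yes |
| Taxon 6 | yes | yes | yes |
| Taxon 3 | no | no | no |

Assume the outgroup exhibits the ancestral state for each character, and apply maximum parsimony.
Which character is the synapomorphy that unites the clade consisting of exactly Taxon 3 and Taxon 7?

bioluminescent organ

Character polarity is set by the outgroup: the derived state is whichever differs from the outgroup's state, so for bioluminescent organ, forked tongue the derived state is 'no', and for the remaining characters it is 'yes'.
Only Taxon 3 and Taxon 7 show the derived state 'no' for bioluminescent organ, supporting them as a clade.
calcified operculum (derived state 'yes') is unique to Taxon 6 (autapomorphy; uninformative for grouping).
forked tongue (derived state 'no') is unique to Taxon 3 (autapomorphy; uninformative for grouping).
Most parsimonious ingroup topology: ((Taxon 7,Taxon 3),Taxon 6).
The clade {Taxon 3, Taxon 7} is supported by bioluminescent organ: its derived state 'no' occurs in exactly those taxa and in no other taxon (including the outgroup).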